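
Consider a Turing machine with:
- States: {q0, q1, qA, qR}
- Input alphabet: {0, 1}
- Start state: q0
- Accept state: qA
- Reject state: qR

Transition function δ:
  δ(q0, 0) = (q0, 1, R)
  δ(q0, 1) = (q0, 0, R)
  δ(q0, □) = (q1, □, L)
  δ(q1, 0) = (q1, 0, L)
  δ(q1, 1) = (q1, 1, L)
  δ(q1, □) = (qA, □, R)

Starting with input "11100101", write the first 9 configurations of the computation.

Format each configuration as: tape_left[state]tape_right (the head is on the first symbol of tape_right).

Transitions applied:
Step 1: δ(q0, 1) = (q0, 0, R)
Step 2: δ(q0, 1) = (q0, 0, R)
Step 3: δ(q0, 1) = (q0, 0, R)
Step 4: δ(q0, 0) = (q0, 1, R)
Step 5: δ(q0, 0) = (q0, 1, R)
Step 6: δ(q0, 1) = (q0, 0, R)
Step 7: δ(q0, 0) = (q0, 1, R)
Step 8: δ(q0, 1) = (q0, 0, R)

The first 9 configurations are:
[q0]11100101 ⊢ 0[q0]1100101 ⊢ 00[q0]100101 ⊢ 000[q0]00101 ⊢ 0001[q0]0101 ⊢ 00011[q0]101 ⊢ 000110[q0]01 ⊢ 0001101[q0]1 ⊢ 00011010[q0]□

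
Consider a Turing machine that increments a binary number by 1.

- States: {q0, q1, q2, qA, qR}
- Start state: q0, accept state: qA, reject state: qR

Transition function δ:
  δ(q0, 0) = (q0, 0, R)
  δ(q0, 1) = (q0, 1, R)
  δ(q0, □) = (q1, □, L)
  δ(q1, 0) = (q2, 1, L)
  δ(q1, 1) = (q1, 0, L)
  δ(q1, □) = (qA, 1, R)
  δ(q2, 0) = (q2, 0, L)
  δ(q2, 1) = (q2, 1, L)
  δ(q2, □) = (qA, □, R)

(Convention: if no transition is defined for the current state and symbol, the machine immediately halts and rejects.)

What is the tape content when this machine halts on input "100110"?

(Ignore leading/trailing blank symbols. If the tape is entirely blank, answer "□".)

Execution trace:
Initial: [q0]100110
Step 1: δ(q0, 1) = (q0, 1, R) → 1[q0]00110
Step 2: δ(q0, 0) = (q0, 0, R) → 10[q0]0110
Step 3: δ(q0, 0) = (q0, 0, R) → 100[q0]110
Step 4: δ(q0, 1) = (q0, 1, R) → 1001[q0]10
Step 5: δ(q0, 1) = (q0, 1, R) → 10011[q0]0
Step 6: δ(q0, 0) = (q0, 0, R) → 100110[q0]□
Step 7: δ(q0, □) = (q1, □, L) → 10011[q1]0□
Step 8: δ(q1, 0) = (q2, 1, L) → 1001[q2]11□
Step 9: δ(q2, 1) = (q2, 1, L) → 100[q2]111□
Step 10: δ(q2, 1) = (q2, 1, L) → 10[q2]0111□
Step 11: δ(q2, 0) = (q2, 0, L) → 1[q2]00111□
Step 12: δ(q2, 0) = (q2, 0, L) → [q2]100111□
Step 13: δ(q2, 1) = (q2, 1, L) → [q2]□100111□
Step 14: δ(q2, □) = (qA, □, R) → □[qA]100111□

The machine reaches the accept state qA and halts.

Final tape (ignoring leading/trailing blanks): 100111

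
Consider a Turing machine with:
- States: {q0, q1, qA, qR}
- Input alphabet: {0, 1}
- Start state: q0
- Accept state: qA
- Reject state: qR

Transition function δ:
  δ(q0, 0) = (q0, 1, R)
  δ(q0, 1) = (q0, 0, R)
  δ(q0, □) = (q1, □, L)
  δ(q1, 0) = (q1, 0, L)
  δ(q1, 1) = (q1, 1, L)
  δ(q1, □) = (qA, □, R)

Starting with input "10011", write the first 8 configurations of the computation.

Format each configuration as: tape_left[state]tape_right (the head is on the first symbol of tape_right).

Transitions applied:
Step 1: δ(q0, 1) = (q0, 0, R)
Step 2: δ(q0, 0) = (q0, 1, R)
Step 3: δ(q0, 0) = (q0, 1, R)
Step 4: δ(q0, 1) = (q0, 0, R)
Step 5: δ(q0, 1) = (q0, 0, R)
Step 6: δ(q0, □) = (q1, □, L)
Step 7: δ(q1, 0) = (q1, 0, L)

The first 8 configurations are:
[q0]10011 ⊢ 0[q0]0011 ⊢ 01[q0]011 ⊢ 011[q0]11 ⊢ 0110[q0]1 ⊢ 01100[q0]□ ⊢ 0110[q1]0□ ⊢ 011[q1]00□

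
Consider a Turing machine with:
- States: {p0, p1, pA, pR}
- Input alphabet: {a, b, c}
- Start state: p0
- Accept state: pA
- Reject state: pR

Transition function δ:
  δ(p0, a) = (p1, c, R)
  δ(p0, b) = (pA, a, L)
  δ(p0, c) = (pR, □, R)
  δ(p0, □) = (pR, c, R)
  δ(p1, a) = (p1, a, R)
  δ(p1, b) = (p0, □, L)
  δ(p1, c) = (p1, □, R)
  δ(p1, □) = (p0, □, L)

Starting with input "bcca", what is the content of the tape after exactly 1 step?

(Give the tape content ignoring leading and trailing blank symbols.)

Execution trace:
Initial: [p0]bcca
Step 1: δ(p0, b) = (pA, a, L) → [pA]□acca

The machine reaches the accept state pA and halts.

After 1 step, the tape (ignoring leading/trailing blanks) is: acca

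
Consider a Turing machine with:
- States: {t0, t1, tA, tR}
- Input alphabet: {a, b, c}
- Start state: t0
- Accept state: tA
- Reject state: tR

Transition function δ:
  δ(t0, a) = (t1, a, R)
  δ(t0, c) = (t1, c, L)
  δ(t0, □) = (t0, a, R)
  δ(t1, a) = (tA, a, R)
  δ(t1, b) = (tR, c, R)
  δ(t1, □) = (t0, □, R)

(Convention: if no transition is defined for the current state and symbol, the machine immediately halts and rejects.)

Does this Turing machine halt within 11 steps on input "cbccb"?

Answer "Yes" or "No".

Execution trace:
Initial: [t0]cbccb
Step 1: δ(t0, c) = (t1, c, L) → [t1]□cbccb
Step 2: δ(t1, □) = (t0, □, R) → □[t0]cbccb
Step 3: δ(t0, c) = (t1, c, L) → [t1]□cbccb
Step 4: δ(t1, □) = (t0, □, R) → □[t0]cbccb
Step 5: δ(t0, c) = (t1, c, L) → [t1]□cbccb
Step 6: δ(t1, □) = (t0, □, R) → □[t0]cbccb
Step 7: δ(t0, c) = (t1, c, L) → [t1]□cbccb
Step 8: δ(t1, □) = (t0, □, R) → □[t0]cbccb
Step 9: δ(t0, c) = (t1, c, L) → [t1]□cbccb
Step 10: δ(t1, □) = (t0, □, R) → □[t0]cbccb
Step 11: δ(t0, c) = (t1, c, L) → [t1]□cbccb

The machine has not reached a halting state after 11 steps.
The machine did not halt within the 11-step bound.

Answer: No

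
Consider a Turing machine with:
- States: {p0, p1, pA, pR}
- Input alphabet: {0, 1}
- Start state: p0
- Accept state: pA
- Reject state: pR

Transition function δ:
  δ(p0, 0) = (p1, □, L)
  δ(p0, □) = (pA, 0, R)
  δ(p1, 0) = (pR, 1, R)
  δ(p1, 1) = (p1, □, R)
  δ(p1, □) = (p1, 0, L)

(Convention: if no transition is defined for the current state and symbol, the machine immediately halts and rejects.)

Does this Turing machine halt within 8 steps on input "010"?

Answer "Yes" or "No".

Execution trace:
Initial: [p0]010
Step 1: δ(p0, 0) = (p1, □, L) → [p1]□□10
Step 2: δ(p1, □) = (p1, 0, L) → [p1]□0□10
Step 3: δ(p1, □) = (p1, 0, L) → [p1]□00□10
Step 4: δ(p1, □) = (p1, 0, L) → [p1]□000□10
Step 5: δ(p1, □) = (p1, 0, L) → [p1]□0000□10
Step 6: δ(p1, □) = (p1, 0, L) → [p1]□00000□10
Step 7: δ(p1, □) = (p1, 0, L) → [p1]□000000□10
Step 8: δ(p1, □) = (p1, 0, L) → [p1]□0000000□10

The machine has not reached a halting state after 8 steps.
The machine did not halt within the 8-step bound.

Answer: No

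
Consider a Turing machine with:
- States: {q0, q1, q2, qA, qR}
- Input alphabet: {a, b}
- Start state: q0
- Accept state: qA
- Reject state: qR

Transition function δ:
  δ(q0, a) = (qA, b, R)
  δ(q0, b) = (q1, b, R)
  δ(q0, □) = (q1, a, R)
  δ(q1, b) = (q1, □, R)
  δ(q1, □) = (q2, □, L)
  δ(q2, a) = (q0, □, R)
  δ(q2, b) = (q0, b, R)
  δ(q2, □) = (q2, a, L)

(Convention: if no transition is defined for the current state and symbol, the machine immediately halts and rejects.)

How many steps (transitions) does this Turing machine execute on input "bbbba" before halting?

Execution trace:
Initial: [q0]bbbba
Step 1: δ(q0, b) = (q1, b, R) → b[q1]bbba
Step 2: δ(q1, b) = (q1, □, R) → b□[q1]bba
Step 3: δ(q1, b) = (q1, □, R) → b□□[q1]ba
Step 4: δ(q1, b) = (q1, □, R) → b□□□[q1]a

No transition is defined for δ(q1, a). By convention the machine halts and rejects.

The machine executed 4 steps before halting.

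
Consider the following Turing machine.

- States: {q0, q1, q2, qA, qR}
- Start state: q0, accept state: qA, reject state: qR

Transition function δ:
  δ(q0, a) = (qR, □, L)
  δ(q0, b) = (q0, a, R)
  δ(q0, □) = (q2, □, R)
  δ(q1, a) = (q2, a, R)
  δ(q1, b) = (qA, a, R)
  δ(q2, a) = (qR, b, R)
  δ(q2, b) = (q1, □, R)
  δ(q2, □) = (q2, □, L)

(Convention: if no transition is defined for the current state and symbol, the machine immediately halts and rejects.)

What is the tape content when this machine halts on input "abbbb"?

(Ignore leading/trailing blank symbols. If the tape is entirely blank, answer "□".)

Execution trace:
Initial: [q0]abbbb
Step 1: δ(q0, a) = (qR, □, L) → [qR]□□bbbb

The machine reaches the reject state qR and halts.

Final tape (ignoring leading/trailing blanks): bbbb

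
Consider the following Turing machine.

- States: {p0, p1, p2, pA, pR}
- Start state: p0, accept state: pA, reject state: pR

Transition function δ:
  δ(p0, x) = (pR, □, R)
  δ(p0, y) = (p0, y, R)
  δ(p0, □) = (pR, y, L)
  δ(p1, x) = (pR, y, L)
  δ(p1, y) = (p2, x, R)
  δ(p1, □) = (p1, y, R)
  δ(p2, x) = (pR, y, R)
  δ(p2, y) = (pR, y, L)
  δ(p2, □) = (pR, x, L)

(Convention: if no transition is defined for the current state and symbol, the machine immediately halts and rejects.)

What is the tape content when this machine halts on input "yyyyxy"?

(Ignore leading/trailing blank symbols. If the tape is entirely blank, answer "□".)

Execution trace:
Initial: [p0]yyyyxy
Step 1: δ(p0, y) = (p0, y, R) → y[p0]yyyxy
Step 2: δ(p0, y) = (p0, y, R) → yy[p0]yyxy
Step 3: δ(p0, y) = (p0, y, R) → yyy[p0]yxy
Step 4: δ(p0, y) = (p0, y, R) → yyyy[p0]xy
Step 5: δ(p0, x) = (pR, □, R) → yyyy□[pR]y

The machine reaches the reject state pR and halts.

Final tape (ignoring leading/trailing blanks): yyyy□y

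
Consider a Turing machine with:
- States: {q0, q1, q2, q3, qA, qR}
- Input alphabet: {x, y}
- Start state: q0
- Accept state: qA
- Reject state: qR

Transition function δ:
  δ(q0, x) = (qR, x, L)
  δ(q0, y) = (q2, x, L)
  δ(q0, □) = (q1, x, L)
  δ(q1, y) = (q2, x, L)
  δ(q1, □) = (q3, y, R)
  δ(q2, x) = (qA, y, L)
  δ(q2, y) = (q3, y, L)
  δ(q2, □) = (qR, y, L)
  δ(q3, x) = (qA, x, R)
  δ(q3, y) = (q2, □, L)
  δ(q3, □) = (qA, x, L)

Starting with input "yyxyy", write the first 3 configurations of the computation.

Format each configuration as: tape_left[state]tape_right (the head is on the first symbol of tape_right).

Transitions applied:
Step 1: δ(q0, y) = (q2, x, L)
Step 2: δ(q2, □) = (qR, y, L)

The first 3 configurations are:
[q0]yyxyy ⊢ [q2]□xyxyy ⊢ [qR]□yxyxyy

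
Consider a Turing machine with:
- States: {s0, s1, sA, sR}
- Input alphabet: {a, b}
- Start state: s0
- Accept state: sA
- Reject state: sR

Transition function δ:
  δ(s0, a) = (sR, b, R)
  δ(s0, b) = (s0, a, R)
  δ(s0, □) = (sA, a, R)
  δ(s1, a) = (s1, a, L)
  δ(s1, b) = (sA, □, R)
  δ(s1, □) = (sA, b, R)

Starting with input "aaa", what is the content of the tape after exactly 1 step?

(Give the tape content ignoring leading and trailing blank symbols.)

Execution trace:
Initial: [s0]aaa
Step 1: δ(s0, a) = (sR, b, R) → b[sR]aa

The machine reaches the reject state sR and halts.

After 1 step, the tape (ignoring leading/trailing blanks) is: baa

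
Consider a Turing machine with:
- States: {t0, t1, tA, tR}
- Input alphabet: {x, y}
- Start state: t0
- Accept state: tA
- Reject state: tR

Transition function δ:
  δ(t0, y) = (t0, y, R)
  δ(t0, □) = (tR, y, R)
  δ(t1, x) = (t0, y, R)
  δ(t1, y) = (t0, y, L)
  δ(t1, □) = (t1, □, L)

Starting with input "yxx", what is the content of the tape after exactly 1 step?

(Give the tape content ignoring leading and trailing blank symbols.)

Execution trace:
Initial: [t0]yxx
Step 1: δ(t0, y) = (t0, y, R) → y[t0]xx

No transition is defined for δ(t0, x). By convention the machine halts and rejects.

After 1 step, the tape (ignoring leading/trailing blanks) is: yxx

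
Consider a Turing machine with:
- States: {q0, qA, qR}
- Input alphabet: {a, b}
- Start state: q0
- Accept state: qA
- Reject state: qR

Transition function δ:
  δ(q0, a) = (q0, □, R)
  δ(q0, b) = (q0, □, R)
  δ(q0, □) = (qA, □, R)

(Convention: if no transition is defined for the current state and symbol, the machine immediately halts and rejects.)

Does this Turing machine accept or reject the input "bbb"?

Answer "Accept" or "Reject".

Execution trace:
Initial: [q0]bbb
Step 1: δ(q0, b) = (q0, □, R) → □[q0]bb
Step 2: δ(q0, b) = (q0, □, R) → □□[q0]b
Step 3: δ(q0, b) = (q0, □, R) → □□□[q0]□
Step 4: δ(q0, □) = (qA, □, R) → □□□□[qA]□

The machine reaches the accept state qA and halts.

Answer: Accept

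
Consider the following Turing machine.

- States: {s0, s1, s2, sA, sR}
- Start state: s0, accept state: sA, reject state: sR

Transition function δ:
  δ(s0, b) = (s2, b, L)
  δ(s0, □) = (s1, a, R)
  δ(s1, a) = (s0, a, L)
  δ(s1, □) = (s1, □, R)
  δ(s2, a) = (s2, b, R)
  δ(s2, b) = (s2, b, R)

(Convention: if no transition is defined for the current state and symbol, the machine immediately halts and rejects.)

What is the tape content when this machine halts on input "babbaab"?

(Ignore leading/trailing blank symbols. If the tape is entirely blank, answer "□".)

Execution trace:
Initial: [s0]babbaab
Step 1: δ(s0, b) = (s2, b, L) → [s2]□babbaab

No transition is defined for δ(s2, □). By convention the machine halts and rejects.

Final tape (ignoring leading/trailing blanks): babbaab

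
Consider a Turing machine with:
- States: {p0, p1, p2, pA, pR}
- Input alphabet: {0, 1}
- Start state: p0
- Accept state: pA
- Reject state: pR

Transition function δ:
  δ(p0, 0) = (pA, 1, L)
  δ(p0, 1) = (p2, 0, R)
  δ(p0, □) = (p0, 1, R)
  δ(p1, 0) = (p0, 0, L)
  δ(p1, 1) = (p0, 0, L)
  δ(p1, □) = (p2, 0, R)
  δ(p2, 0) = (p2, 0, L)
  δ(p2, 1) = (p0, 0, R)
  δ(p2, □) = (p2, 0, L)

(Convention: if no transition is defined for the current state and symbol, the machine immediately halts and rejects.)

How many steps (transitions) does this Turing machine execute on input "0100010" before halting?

Execution trace:
Initial: [p0]0100010
Step 1: δ(p0, 0) = (pA, 1, L) → [pA]□1100010

The machine reaches the accept state pA and halts.

The machine executed 1 step before halting.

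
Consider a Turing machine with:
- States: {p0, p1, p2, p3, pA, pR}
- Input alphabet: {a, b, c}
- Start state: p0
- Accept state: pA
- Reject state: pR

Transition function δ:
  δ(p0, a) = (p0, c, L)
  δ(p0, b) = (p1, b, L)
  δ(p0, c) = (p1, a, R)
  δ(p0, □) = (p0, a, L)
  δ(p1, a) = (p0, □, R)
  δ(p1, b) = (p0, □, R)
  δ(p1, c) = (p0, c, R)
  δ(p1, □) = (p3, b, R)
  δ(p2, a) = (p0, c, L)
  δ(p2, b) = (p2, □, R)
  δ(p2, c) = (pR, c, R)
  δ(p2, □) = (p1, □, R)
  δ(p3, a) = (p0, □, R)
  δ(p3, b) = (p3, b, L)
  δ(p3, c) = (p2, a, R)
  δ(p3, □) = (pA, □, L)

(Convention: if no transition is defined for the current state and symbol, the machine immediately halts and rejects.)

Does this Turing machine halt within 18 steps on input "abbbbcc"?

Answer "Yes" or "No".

Execution trace:
Initial: [p0]abbbbcc
Step 1: δ(p0, a) = (p0, c, L) → [p0]□cbbbbcc
Step 2: δ(p0, □) = (p0, a, L) → [p0]□acbbbbcc
Step 3: δ(p0, □) = (p0, a, L) → [p0]□aacbbbbcc
Step 4: δ(p0, □) = (p0, a, L) → [p0]□aaacbbbbcc
Step 5: δ(p0, □) = (p0, a, L) → [p0]□aaaacbbbbcc
Step 6: δ(p0, □) = (p0, a, L) → [p0]□aaaaacbbbbcc
Step 7: δ(p0, □) = (p0, a, L) → [p0]□aaaaaacbbbbcc
Step 8: δ(p0, □) = (p0, a, L) → [p0]□aaaaaaacbbbbcc
Step 9: δ(p0, □) = (p0, a, L) → [p0]□aaaaaaaacbbbbcc
Step 10: δ(p0, □) = (p0, a, L) → [p0]□aaaaaaaaacbbbbcc
Step 11: δ(p0, □) = (p0, a, L) → [p0]□aaaaaaaaaacbbbbcc
Step 12: δ(p0, □) = (p0, a, L) → [p0]□aaaaaaaaaaacbbbbcc
Step 13: δ(p0, □) = (p0, a, L) → [p0]□aaaaaaaaaaaacbbbbcc
Step 14: δ(p0, □) = (p0, a, L) → [p0]□aaaaaaaaaaaaacbbbbcc
Step 15: δ(p0, □) = (p0, a, L) → [p0]□aaaaaaaaaaaaaacbbbbcc
Step 16: δ(p0, □) = (p0, a, L) → [p0]□aaaaaaaaaaaaaaacbbbbcc
Step 17: δ(p0, □) = (p0, a, L) → [p0]□aaaaaaaaaaaaaaaacbbbbcc
Step 18: δ(p0, □) = (p0, a, L) → [p0]□aaaaaaaaaaaaaaaaacbbbbcc

The machine has not reached a halting state after 18 steps.
The machine did not halt within the 18-step bound.

Answer: No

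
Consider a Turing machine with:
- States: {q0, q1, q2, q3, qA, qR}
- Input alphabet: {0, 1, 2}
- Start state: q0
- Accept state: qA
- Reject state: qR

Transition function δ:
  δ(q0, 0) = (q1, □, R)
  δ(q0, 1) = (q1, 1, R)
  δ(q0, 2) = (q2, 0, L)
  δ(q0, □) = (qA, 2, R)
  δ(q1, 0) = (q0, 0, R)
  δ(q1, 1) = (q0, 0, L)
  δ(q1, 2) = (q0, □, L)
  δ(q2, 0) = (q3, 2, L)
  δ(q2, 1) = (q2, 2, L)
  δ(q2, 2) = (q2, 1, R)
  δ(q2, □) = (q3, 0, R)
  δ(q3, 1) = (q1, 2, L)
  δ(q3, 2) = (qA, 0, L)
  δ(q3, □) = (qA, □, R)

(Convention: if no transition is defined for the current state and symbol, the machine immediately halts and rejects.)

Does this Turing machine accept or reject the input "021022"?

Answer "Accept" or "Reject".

Execution trace:
Initial: [q0]021022
Step 1: δ(q0, 0) = (q1, □, R) → □[q1]21022
Step 2: δ(q1, 2) = (q0, □, L) → [q0]□□1022
Step 3: δ(q0, □) = (qA, 2, R) → 2[qA]□1022

The machine reaches the accept state qA and halts.

Answer: Accept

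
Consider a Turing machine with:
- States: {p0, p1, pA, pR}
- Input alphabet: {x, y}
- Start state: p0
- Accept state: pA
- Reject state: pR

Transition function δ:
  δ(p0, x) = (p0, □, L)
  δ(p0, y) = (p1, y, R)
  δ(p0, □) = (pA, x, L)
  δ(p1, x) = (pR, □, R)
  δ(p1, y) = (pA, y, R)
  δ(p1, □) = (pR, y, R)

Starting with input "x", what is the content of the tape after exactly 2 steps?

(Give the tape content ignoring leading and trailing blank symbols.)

Execution trace:
Initial: [p0]x
Step 1: δ(p0, x) = (p0, □, L) → [p0]□□
Step 2: δ(p0, □) = (pA, x, L) → [pA]□x□

The machine reaches the accept state pA and halts.

After 2 steps, the tape (ignoring leading/trailing blanks) is: x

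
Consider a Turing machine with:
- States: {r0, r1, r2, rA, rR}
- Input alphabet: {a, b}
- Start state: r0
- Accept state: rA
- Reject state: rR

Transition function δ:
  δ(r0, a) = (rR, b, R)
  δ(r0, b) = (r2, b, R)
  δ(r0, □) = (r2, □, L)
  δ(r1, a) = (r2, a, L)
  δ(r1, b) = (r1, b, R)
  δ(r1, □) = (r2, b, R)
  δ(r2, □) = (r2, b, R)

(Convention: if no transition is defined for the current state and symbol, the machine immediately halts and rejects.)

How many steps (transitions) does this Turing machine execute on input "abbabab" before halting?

Execution trace:
Initial: [r0]abbabab
Step 1: δ(r0, a) = (rR, b, R) → b[rR]bbabab

The machine reaches the reject state rR and halts.

The machine executed 1 step before halting.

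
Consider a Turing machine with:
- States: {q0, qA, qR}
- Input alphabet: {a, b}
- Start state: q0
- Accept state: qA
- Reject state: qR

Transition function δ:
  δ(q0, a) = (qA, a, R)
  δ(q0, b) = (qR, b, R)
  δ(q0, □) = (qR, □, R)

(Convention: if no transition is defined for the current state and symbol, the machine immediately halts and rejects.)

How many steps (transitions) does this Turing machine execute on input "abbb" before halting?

Execution trace:
Initial: [q0]abbb
Step 1: δ(q0, a) = (qA, a, R) → a[qA]bbb

The machine reaches the accept state qA and halts.

The machine executed 1 step before halting.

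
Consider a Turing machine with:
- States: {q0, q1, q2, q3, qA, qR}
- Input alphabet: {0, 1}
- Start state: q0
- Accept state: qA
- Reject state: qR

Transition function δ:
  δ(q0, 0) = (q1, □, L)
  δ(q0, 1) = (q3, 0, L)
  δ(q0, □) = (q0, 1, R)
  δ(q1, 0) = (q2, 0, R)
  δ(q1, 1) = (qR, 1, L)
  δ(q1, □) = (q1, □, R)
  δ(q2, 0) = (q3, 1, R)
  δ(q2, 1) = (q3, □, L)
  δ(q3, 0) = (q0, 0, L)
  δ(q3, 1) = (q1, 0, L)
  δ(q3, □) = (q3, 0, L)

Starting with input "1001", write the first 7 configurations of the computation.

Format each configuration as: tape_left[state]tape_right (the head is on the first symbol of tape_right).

Transitions applied:
Step 1: δ(q0, 1) = (q3, 0, L)
Step 2: δ(q3, □) = (q3, 0, L)
Step 3: δ(q3, □) = (q3, 0, L)
Step 4: δ(q3, □) = (q3, 0, L)
Step 5: δ(q3, □) = (q3, 0, L)
Step 6: δ(q3, □) = (q3, 0, L)

The first 7 configurations are:
[q0]1001 ⊢ [q3]□0001 ⊢ [q3]□00001 ⊢ [q3]□000001 ⊢ [q3]□0000001 ⊢ [q3]□00000001 ⊢ [q3]□000000001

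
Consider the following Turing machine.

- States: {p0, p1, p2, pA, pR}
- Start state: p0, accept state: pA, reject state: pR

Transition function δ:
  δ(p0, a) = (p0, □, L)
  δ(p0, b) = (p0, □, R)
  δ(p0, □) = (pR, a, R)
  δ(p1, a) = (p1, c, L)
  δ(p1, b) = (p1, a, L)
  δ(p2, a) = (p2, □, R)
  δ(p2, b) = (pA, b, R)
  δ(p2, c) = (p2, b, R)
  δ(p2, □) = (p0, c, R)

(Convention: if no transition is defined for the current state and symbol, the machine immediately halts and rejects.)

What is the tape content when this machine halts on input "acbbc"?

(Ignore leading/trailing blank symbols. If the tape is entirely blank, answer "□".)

Execution trace:
Initial: [p0]acbbc
Step 1: δ(p0, a) = (p0, □, L) → [p0]□□cbbc
Step 2: δ(p0, □) = (pR, a, R) → a[pR]□cbbc

The machine reaches the reject state pR and halts.

Final tape (ignoring leading/trailing blanks): a□cbbc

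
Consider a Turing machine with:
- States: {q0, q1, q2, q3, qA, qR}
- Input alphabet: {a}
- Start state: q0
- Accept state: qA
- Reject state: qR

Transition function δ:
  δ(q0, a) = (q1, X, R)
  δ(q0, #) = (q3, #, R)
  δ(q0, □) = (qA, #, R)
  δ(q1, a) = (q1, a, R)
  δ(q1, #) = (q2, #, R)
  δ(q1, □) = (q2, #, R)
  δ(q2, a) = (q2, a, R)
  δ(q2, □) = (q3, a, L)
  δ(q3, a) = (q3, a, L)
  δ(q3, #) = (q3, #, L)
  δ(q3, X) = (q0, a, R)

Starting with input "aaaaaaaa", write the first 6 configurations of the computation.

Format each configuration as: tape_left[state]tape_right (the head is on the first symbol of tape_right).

Transitions applied:
Step 1: δ(q0, a) = (q1, X, R)
Step 2: δ(q1, a) = (q1, a, R)
Step 3: δ(q1, a) = (q1, a, R)
Step 4: δ(q1, a) = (q1, a, R)
Step 5: δ(q1, a) = (q1, a, R)

The first 6 configurations are:
[q0]aaaaaaaa ⊢ X[q1]aaaaaaa ⊢ Xa[q1]aaaaaa ⊢ Xaa[q1]aaaaa ⊢ Xaaa[q1]aaaa ⊢ Xaaaa[q1]aaa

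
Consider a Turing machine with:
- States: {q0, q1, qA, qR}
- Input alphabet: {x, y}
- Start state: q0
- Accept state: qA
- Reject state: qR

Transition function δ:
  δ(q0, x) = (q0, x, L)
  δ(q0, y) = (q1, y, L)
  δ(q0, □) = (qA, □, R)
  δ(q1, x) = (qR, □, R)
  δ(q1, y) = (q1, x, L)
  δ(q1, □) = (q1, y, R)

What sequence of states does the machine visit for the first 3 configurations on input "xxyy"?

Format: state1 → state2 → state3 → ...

Execution trace:
Initial: [q0]xxyy
Step 1: δ(q0, x) = (q0, x, L) → [q0]□xxyy
Step 2: δ(q0, □) = (qA, □, R) → □[qA]xxyy

The machine reaches the accept state qA and halts.

State sequence: q0 → q0 → qA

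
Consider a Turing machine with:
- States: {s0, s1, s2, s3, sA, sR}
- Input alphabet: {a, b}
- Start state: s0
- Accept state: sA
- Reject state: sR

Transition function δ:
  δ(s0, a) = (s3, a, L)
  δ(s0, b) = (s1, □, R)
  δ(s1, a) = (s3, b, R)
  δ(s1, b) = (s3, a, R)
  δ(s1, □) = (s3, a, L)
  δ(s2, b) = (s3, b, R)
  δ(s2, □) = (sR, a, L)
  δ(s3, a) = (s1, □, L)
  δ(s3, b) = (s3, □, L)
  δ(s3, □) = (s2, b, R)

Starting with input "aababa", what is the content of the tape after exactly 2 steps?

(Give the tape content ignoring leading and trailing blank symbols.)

Execution trace:
Initial: [s0]aababa
Step 1: δ(s0, a) = (s3, a, L) → [s3]□aababa
Step 2: δ(s3, □) = (s2, b, R) → b[s2]aababa

No transition is defined for δ(s2, a). By convention the machine halts and rejects.

After 2 steps, the tape (ignoring leading/trailing blanks) is: baababa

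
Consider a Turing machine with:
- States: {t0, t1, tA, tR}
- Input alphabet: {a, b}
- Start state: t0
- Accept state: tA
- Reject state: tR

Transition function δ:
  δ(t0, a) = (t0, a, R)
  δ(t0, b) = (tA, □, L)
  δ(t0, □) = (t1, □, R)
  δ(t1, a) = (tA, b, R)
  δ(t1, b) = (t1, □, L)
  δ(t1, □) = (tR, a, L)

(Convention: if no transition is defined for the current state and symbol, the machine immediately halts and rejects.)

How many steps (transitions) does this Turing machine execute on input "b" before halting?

Execution trace:
Initial: [t0]b
Step 1: δ(t0, b) = (tA, □, L) → [tA]□□

The machine reaches the accept state tA and halts.

The machine executed 1 step before halting.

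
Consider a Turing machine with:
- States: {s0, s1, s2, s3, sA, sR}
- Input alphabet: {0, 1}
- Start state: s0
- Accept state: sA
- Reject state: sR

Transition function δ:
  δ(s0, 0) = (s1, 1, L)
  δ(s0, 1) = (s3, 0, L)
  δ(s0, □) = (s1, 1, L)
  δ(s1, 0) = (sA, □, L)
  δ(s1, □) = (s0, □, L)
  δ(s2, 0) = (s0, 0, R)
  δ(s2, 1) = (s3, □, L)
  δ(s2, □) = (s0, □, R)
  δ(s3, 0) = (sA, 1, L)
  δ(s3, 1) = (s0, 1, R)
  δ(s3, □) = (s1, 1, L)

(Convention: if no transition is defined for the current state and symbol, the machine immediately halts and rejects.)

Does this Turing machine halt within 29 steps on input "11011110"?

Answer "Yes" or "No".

Execution trace:
Initial: [s0]11011110
Step 1: δ(s0, 1) = (s3, 0, L) → [s3]□01011110
Step 2: δ(s3, □) = (s1, 1, L) → [s1]□101011110
Step 3: δ(s1, □) = (s0, □, L) → [s0]□□101011110
Step 4: δ(s0, □) = (s1, 1, L) → [s1]□1□101011110
Step 5: δ(s1, □) = (s0, □, L) → [s0]□□1□101011110
Step 6: δ(s0, □) = (s1, 1, L) → [s1]□1□1□101011110
Step 7: δ(s1, □) = (s0, □, L) → [s0]□□1□1□101011110
Step 8: δ(s0, □) = (s1, 1, L) → [s1]□1□1□1□101011110
Step 9: δ(s1, □) = (s0, □, L) → [s0]□□1□1□1□101011110
Step 10: δ(s0, □) = (s1, 1, L) → [s1]□1□1□1□1□101011110
Step 11: δ(s1, □) = (s0, □, L) → [s0]□□1□1□1□1□101011110
Step 12: δ(s0, □) = (s1, 1, L) → [s1]□1□1□1□1□1□101011110
Step 13: δ(s1, □) = (s0, □, L) → [s0]□□1□1□1□1□1□101011110
Step 14: δ(s0, □) = (s1, 1, L) → [s1]□1□1□1□1□1□1□101011110
Step 15: δ(s1, □) = (s0, □, L) → [s0]□□1□1□1□1□1□1□101011110
Step 16: δ(s0, □) = (s1, 1, L) → [s1]□1□1□1□1□1□1□1□101011110
Step 17: δ(s1, □) = (s0, □, L) → [s0]□□1□1□1□1□1□1□1□101011110
Step 18: δ(s0, □) = (s1, 1, L) → [s1]□1□1□1□1□1□1□1□1□101011110
Step 19: δ(s1, □) = (s0, □, L) → [s0]□□1□1□1□1□1□1□1□1□101011110
Step 20: δ(s0, □) = (s1, 1, L) → [s1]□1□1□1□1□1□1□1□1□1□101011110
Step 21: δ(s1, □) = (s0, □, L) → [s0]□□1□1□1□1□1□1□1□1□1□101011110
Step 22: δ(s0, □) = (s1, 1, L) → [s1]□1□1□1□1□1□1□1□1□1□1□101011110
Step 23: δ(s1, □) = (s0, □, L) → [s0]□□1□1□1□1□1□1□1□1□1□1□101011110
Step 24: δ(s0, □) = (s1, 1, L) → [s1]□1□1□1□1□1□1□1□1□1□1□1□101011110
Step 25: δ(s1, □) = (s0, □, L) → [s0]□□1□1□1□1□1□1□1□1□1□1□1□101011110
Step 26: δ(s0, □) = (s1, 1, L) → [s1]□1□1□1□1□1□1□1□1□1□1□1□1□101011110
Step 27: δ(s1, □) = (s0, □, L) → [s0]□□1□1□1□1□1□1□1□1□1□1□1□1□101011110
Step 28: δ(s0, □) = (s1, 1, L) → [s1]□1□1□1□1□1□1□1□1□1□1□1□1□1□101011110
Step 29: δ(s1, □) = (s0, □, L) → [s0]□□1□1□1□1□1□1□1□1□1□1□1□1□1□101011110

The machine has not reached a halting state after 29 steps.
The machine did not halt within the 29-step bound.

Answer: No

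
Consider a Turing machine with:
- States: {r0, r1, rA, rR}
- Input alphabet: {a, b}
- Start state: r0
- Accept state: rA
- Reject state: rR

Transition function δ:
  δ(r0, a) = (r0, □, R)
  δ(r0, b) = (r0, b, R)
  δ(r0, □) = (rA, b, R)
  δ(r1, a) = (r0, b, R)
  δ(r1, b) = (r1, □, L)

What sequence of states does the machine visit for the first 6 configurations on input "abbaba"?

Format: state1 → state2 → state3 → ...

Execution trace:
Initial: [r0]abbaba
Step 1: δ(r0, a) = (r0, □, R) → □[r0]bbaba
Step 2: δ(r0, b) = (r0, b, R) → □b[r0]baba
Step 3: δ(r0, b) = (r0, b, R) → □bb[r0]aba
Step 4: δ(r0, a) = (r0, □, R) → □bb□[r0]ba
Step 5: δ(r0, b) = (r0, b, R) → □bb□b[r0]a

State sequence: r0 → r0 → r0 → r0 → r0 → r0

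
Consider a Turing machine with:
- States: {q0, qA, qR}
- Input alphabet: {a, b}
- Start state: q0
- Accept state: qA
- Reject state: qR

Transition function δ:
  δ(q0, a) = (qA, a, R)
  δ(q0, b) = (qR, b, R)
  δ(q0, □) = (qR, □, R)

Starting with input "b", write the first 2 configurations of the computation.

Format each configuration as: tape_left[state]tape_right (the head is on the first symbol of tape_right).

Transitions applied:
Step 1: δ(q0, b) = (qR, b, R)

The first 2 configurations are:
[q0]b ⊢ b[qR]□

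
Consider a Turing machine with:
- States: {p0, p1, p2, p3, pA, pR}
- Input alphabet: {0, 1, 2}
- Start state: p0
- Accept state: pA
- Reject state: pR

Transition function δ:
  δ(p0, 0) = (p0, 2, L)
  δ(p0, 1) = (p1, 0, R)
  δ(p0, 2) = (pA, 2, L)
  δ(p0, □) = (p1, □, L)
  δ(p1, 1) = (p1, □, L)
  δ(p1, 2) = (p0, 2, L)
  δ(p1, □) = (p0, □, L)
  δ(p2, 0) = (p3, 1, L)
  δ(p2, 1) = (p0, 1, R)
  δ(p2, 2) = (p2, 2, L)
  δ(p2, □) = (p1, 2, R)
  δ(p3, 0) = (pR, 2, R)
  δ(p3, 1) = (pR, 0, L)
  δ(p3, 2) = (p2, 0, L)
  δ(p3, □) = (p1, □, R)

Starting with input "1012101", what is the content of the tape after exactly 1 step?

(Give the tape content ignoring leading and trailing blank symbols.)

Execution trace:
Initial: [p0]1012101
Step 1: δ(p0, 1) = (p1, 0, R) → 0[p1]012101

No transition is defined for δ(p1, 0). By convention the machine halts and rejects.

After 1 step, the tape (ignoring leading/trailing blanks) is: 0012101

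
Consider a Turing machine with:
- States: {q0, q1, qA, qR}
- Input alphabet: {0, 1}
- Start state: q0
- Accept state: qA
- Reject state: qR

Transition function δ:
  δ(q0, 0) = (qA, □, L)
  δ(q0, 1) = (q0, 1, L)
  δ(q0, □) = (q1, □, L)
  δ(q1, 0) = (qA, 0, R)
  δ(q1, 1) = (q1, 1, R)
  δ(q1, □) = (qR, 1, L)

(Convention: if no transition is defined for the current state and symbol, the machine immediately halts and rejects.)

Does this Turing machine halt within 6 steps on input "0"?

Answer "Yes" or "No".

Execution trace:
Initial: [q0]0
Step 1: δ(q0, 0) = (qA, □, L) → [qA]□□

The machine reaches the accept state qA and halts.
The machine halted after 1 step (within the 6-step bound).

Answer: Yes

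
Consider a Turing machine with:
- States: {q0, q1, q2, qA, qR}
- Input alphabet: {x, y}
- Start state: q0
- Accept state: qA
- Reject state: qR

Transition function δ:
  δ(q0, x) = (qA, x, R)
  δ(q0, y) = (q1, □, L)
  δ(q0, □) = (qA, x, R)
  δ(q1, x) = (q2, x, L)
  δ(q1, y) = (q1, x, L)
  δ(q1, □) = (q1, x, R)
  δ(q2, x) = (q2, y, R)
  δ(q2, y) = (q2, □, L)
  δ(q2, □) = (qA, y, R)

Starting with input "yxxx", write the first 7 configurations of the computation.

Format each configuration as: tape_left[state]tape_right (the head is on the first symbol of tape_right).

Transitions applied:
Step 1: δ(q0, y) = (q1, □, L)
Step 2: δ(q1, □) = (q1, x, R)
Step 3: δ(q1, □) = (q1, x, R)
Step 4: δ(q1, x) = (q2, x, L)
Step 5: δ(q2, x) = (q2, y, R)
Step 6: δ(q2, x) = (q2, y, R)

The first 7 configurations are:
[q0]yxxx ⊢ [q1]□□xxx ⊢ x[q1]□xxx ⊢ xx[q1]xxx ⊢ x[q2]xxxx ⊢ xy[q2]xxx ⊢ xyy[q2]xx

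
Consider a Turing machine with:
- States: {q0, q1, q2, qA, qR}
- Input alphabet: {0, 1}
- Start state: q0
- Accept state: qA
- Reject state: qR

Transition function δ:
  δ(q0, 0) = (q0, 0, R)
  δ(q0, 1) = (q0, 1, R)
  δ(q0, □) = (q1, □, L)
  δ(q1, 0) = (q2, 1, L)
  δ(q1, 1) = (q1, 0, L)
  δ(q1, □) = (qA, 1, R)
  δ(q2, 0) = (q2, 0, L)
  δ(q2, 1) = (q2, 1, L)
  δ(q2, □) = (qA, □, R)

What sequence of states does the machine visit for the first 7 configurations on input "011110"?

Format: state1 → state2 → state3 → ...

Execution trace:
Initial: [q0]011110
Step 1: δ(q0, 0) = (q0, 0, R) → 0[q0]11110
Step 2: δ(q0, 1) = (q0, 1, R) → 01[q0]1110
Step 3: δ(q0, 1) = (q0, 1, R) → 011[q0]110
Step 4: δ(q0, 1) = (q0, 1, R) → 0111[q0]10
Step 5: δ(q0, 1) = (q0, 1, R) → 01111[q0]0
Step 6: δ(q0, 0) = (q0, 0, R) → 011110[q0]□

State sequence: q0 → q0 → q0 → q0 → q0 → q0 → q0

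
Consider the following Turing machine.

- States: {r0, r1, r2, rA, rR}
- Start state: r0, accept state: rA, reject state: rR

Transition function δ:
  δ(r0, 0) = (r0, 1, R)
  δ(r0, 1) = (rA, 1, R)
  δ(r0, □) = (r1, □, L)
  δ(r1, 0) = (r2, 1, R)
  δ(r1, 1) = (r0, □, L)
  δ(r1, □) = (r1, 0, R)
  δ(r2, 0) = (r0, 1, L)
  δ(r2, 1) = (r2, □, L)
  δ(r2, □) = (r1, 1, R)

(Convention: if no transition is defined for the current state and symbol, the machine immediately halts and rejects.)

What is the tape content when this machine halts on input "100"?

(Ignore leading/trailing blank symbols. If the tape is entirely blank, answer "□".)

Execution trace:
Initial: [r0]100
Step 1: δ(r0, 1) = (rA, 1, R) → 1[rA]00

The machine reaches the accept state rA and halts.

Final tape (ignoring leading/trailing blanks): 100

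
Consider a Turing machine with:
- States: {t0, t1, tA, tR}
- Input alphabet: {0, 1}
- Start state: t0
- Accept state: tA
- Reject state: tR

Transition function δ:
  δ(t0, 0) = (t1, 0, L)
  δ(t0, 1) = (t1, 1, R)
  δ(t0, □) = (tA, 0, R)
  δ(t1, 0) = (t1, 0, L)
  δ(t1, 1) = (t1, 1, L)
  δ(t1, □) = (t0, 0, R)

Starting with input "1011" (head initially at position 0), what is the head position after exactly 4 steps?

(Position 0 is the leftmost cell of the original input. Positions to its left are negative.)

Execution trace (head position shown):
Step 0: [t0]1011  (head at position 0)
Step 1: move right → 1[t1]011  (head at position 1)
Step 2: move left → [t1]1011  (head at position 0)
Step 3: move left → [t1]□1011  (head at position -1)
Step 4: move right → 0[t0]1011  (head at position 0)

After 4 steps, the head is at position 0.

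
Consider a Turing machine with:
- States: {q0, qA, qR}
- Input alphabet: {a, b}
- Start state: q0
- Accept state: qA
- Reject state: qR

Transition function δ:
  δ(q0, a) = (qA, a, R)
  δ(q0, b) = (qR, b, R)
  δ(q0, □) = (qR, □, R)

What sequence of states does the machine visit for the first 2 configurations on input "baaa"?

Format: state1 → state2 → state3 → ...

Execution trace:
Initial: [q0]baaa
Step 1: δ(q0, b) = (qR, b, R) → b[qR]aaa

The machine reaches the reject state qR and halts.

State sequence: q0 → qR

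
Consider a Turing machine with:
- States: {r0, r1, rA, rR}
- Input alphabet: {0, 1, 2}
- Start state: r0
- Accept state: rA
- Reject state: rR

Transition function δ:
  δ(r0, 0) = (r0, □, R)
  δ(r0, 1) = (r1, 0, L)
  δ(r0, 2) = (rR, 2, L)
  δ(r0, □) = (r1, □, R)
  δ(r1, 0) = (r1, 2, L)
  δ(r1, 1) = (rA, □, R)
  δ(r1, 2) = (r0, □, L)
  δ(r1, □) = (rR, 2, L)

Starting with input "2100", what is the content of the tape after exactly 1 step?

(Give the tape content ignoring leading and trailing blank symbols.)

Execution trace:
Initial: [r0]2100
Step 1: δ(r0, 2) = (rR, 2, L) → [rR]□2100

The machine reaches the reject state rR and halts.

After 1 step, the tape (ignoring leading/trailing blanks) is: 2100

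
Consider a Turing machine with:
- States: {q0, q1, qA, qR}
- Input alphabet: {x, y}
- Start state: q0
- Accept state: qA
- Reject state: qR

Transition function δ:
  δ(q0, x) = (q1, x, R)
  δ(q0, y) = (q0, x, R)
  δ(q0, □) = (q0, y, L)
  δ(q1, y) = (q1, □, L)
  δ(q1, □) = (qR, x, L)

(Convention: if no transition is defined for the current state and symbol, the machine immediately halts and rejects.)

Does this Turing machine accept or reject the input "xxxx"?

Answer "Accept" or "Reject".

Execution trace:
Initial: [q0]xxxx
Step 1: δ(q0, x) = (q1, x, R) → x[q1]xxx

No transition is defined for δ(q1, x). By convention the machine halts and rejects.

Answer: Reject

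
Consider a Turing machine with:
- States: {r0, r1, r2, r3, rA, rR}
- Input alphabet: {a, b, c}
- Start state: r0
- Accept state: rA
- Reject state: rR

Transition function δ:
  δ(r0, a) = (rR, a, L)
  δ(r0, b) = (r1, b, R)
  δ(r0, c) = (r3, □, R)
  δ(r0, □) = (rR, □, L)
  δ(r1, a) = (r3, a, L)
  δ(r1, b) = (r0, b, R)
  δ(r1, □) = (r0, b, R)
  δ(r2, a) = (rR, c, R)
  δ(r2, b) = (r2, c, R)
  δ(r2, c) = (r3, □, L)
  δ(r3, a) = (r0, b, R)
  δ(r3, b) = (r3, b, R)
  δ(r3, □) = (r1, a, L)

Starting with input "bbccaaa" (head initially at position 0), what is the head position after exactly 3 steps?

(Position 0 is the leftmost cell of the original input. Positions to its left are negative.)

Execution trace (head position shown):
Step 0: [r0]bbccaaa  (head at position 0)
Step 1: move right → b[r1]bccaaa  (head at position 1)
Step 2: move right → bb[r0]ccaaa  (head at position 2)
Step 3: move right → bb□[r3]caaa  (head at position 3)

After 3 steps, the head is at position 3.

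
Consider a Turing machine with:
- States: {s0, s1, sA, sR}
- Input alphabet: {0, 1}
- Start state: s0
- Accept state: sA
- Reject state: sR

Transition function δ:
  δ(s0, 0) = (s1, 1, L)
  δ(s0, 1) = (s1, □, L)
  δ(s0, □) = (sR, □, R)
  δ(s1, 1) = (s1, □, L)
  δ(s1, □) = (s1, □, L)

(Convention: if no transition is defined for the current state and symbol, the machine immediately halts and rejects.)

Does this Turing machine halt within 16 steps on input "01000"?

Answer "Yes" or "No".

Execution trace:
Initial: [s0]01000
Step 1: δ(s0, 0) = (s1, 1, L) → [s1]□11000
Step 2: δ(s1, □) = (s1, □, L) → [s1]□□11000
Step 3: δ(s1, □) = (s1, □, L) → [s1]□□□11000
Step 4: δ(s1, □) = (s1, □, L) → [s1]□□□□11000
Step 5: δ(s1, □) = (s1, □, L) → [s1]□□□□□11000
Step 6: δ(s1, □) = (s1, □, L) → [s1]□□□□□□11000
Step 7: δ(s1, □) = (s1, □, L) → [s1]□□□□□□□11000
Step 8: δ(s1, □) = (s1, □, L) → [s1]□□□□□□□□11000
Step 9: δ(s1, □) = (s1, □, L) → [s1]□□□□□□□□□11000
Step 10: δ(s1, □) = (s1, □, L) → [s1]□□□□□□□□□□11000
Step 11: δ(s1, □) = (s1, □, L) → [s1]□□□□□□□□□□□11000
Step 12: δ(s1, □) = (s1, □, L) → [s1]□□□□□□□□□□□□11000
Step 13: δ(s1, □) = (s1, □, L) → [s1]□□□□□□□□□□□□□11000
Step 14: δ(s1, □) = (s1, □, L) → [s1]□□□□□□□□□□□□□□11000
Step 15: δ(s1, □) = (s1, □, L) → [s1]□□□□□□□□□□□□□□□11000
Step 16: δ(s1, □) = (s1, □, L) → [s1]□□□□□□□□□□□□□□□□11000

The machine has not reached a halting state after 16 steps.
The machine did not halt within the 16-step bound.

Answer: No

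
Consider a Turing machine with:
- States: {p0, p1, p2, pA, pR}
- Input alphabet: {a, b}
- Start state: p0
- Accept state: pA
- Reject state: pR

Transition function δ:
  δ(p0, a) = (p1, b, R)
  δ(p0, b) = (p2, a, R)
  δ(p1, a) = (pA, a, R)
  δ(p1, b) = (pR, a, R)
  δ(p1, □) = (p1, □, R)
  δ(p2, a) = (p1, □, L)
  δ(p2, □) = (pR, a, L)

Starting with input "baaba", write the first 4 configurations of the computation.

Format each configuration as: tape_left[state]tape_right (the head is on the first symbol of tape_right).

Transitions applied:
Step 1: δ(p0, b) = (p2, a, R)
Step 2: δ(p2, a) = (p1, □, L)
Step 3: δ(p1, a) = (pA, a, R)

The first 4 configurations are:
[p0]baaba ⊢ a[p2]aaba ⊢ [p1]a□aba ⊢ a[pA]□aba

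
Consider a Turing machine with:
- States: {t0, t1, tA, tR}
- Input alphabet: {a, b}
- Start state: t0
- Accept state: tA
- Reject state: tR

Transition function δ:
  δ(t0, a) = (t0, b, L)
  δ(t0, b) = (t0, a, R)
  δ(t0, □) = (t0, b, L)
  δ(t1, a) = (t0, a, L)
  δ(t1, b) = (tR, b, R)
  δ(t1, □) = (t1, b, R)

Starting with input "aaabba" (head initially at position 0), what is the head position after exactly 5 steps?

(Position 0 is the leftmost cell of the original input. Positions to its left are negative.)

Execution trace (head position shown):
Step 0: [t0]aaabba  (head at position 0)
Step 1: move left → [t0]□baabba  (head at position -1)
Step 2: move left → [t0]□bbaabba  (head at position -2)
Step 3: move left → [t0]□bbbaabba  (head at position -3)
Step 4: move left → [t0]□bbbbaabba  (head at position -4)
Step 5: move left → [t0]□bbbbbaabba  (head at position -5)

After 5 steps, the head is at position -5.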